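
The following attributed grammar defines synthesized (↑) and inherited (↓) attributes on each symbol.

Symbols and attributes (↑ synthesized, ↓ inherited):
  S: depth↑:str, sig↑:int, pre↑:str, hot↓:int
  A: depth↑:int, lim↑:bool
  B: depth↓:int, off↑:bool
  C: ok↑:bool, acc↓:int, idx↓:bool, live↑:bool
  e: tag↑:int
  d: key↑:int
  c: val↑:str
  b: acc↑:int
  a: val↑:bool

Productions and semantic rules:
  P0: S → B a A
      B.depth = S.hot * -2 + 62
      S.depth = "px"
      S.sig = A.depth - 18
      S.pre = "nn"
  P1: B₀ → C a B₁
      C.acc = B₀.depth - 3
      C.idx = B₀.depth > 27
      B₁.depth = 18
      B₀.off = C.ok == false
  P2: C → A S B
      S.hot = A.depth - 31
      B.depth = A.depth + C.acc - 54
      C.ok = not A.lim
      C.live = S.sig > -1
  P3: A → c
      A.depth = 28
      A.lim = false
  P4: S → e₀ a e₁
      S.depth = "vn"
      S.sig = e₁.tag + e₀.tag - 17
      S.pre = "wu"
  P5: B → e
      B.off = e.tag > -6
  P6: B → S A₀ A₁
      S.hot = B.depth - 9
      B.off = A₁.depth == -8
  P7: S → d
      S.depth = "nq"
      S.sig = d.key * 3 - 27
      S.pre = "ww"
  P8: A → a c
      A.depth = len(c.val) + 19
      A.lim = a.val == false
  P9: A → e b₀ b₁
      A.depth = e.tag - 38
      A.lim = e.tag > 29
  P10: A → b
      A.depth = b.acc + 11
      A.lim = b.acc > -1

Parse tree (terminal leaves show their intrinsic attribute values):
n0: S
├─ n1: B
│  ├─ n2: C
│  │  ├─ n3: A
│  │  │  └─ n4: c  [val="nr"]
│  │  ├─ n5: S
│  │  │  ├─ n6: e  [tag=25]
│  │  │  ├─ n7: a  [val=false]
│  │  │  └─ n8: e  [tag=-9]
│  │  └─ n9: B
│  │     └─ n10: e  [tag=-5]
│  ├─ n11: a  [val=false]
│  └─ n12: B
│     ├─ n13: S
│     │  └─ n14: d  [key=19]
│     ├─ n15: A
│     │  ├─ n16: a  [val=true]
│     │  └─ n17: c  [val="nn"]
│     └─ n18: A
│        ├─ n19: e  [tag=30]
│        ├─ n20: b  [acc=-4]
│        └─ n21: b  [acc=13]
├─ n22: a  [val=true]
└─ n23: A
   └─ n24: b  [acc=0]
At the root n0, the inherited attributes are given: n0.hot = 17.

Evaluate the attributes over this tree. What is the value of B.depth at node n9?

-1

1. n0.hot = 17  [given at root]
2. n1.depth = 28  [S.hot * -2 + 62]
3. n2.acc = 25  [B₀.depth - 3]
4. n2.idx = true  [B₀.depth > 27]
5. n4.val = "nr"  [terminal]
6. n3.depth = 28  [28]
7. n3.lim = false  [false]
8. n5.hot = -3  [A.depth - 31]
9. n6.tag = 25  [terminal]
10. n7.val = false  [terminal]
11. n8.tag = -9  [terminal]
12. n5.depth = "vn"  ["vn"]
13. n5.sig = -1  [e₁.tag + e₀.tag - 17]
14. n5.pre = "wu"  ["wu"]
15. n9.depth = -1  [A.depth + C.acc - 54]
16. n10.tag = -5  [terminal]
17. n9.off = true  [e.tag > -6]
18. n2.ok = true  [not A.lim]
19. n2.live = false  [S.sig > -1]
20. n11.val = false  [terminal]
21. n12.depth = 18  [18]
22. n13.hot = 9  [B.depth - 9]
23. n14.key = 19  [terminal]
24. n13.depth = "nq"  ["nq"]
25. n13.sig = 30  [d.key * 3 - 27]
26. n13.pre = "ww"  ["ww"]
27. n16.val = true  [terminal]
28. n17.val = "nn"  [terminal]
29. n15.depth = 21  [len(c.val) + 19]
30. n15.lim = false  [a.val == false]
31. n19.tag = 30  [terminal]
32. n20.acc = -4  [terminal]
33. n21.acc = 13  [terminal]
34. n18.depth = -8  [e.tag - 38]
35. n18.lim = true  [e.tag > 29]
36. n12.off = true  [A₁.depth == -8]
37. n1.off = false  [C.ok == false]
38. n22.val = true  [terminal]
39. n24.acc = 0  [terminal]
40. n23.depth = 11  [b.acc + 11]
41. n23.lim = true  [b.acc > -1]
42. n0.depth = "px"  ["px"]
43. n0.sig = -7  [A.depth - 18]
44. n0.pre = "nn"  ["nn"]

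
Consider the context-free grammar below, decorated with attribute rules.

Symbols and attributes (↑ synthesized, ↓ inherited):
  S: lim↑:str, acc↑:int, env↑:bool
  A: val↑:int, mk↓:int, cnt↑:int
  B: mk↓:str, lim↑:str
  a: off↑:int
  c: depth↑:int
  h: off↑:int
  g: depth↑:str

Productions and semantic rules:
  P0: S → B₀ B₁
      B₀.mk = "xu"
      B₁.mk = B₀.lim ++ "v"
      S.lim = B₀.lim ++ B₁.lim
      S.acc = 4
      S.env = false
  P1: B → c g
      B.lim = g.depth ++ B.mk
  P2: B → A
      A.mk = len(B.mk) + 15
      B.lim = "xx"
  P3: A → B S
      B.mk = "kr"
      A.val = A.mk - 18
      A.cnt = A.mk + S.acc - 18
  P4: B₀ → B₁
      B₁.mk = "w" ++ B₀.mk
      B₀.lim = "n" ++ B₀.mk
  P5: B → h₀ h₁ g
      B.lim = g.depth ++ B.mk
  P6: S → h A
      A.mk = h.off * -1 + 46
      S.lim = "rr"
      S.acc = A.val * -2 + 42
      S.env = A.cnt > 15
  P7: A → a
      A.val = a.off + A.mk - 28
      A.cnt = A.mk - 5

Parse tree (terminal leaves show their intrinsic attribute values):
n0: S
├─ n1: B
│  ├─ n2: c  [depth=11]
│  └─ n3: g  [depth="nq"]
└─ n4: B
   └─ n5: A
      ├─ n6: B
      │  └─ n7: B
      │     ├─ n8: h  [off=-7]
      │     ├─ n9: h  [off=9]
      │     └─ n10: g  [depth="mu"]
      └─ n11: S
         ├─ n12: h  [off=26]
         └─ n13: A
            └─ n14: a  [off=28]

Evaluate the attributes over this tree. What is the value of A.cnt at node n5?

4

1. n1.mk = "xu"  ["xu"]
2. n2.depth = 11  [terminal]
3. n3.depth = "nq"  [terminal]
4. n1.lim = "nqxu"  [g.depth ++ B.mk]
5. n4.mk = "nqxuv"  [B₀.lim ++ "v"]
6. n5.mk = 20  [len(B.mk) + 15]
7. n6.mk = "kr"  ["kr"]
8. n7.mk = "wkr"  ["w" ++ B₀.mk]
9. n8.off = -7  [terminal]
10. n9.off = 9  [terminal]
11. n10.depth = "mu"  [terminal]
12. n7.lim = "muwkr"  [g.depth ++ B.mk]
13. n6.lim = "nkr"  ["n" ++ B₀.mk]
14. n12.off = 26  [terminal]
15. n13.mk = 20  [h.off * -1 + 46]
16. n14.off = 28  [terminal]
17. n13.val = 20  [a.off + A.mk - 28]
18. n13.cnt = 15  [A.mk - 5]
19. n11.lim = "rr"  ["rr"]
20. n11.acc = 2  [A.val * -2 + 42]
21. n11.env = false  [A.cnt > 15]
22. n5.val = 2  [A.mk - 18]
23. n5.cnt = 4  [A.mk + S.acc - 18]
24. n4.lim = "xx"  ["xx"]
25. n0.lim = "nqxuxx"  [B₀.lim ++ B₁.lim]
26. n0.acc = 4  [4]
27. n0.env = false  [false]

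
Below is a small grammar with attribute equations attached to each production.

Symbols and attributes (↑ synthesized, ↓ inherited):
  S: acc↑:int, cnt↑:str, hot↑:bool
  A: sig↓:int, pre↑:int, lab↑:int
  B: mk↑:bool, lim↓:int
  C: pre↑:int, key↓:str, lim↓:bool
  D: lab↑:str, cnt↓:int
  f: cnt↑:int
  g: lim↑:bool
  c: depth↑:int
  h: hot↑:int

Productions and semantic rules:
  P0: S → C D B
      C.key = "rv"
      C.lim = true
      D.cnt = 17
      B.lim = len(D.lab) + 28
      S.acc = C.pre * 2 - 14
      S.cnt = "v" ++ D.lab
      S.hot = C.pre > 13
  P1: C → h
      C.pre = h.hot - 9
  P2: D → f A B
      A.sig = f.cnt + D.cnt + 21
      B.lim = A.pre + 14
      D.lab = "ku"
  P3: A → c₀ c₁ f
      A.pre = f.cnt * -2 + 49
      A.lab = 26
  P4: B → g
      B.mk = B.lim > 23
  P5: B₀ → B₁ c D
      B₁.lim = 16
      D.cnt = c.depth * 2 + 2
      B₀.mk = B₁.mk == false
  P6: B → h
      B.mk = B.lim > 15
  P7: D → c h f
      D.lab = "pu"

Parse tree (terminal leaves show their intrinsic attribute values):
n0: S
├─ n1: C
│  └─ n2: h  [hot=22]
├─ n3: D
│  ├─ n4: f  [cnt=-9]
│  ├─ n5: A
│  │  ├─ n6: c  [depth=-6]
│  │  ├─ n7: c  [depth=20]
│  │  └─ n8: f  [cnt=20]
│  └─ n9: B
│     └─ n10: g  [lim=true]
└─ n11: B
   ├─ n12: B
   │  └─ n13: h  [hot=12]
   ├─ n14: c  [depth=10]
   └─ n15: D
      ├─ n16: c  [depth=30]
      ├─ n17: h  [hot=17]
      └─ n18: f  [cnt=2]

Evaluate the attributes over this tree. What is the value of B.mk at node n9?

false

1. n1.key = "rv"  ["rv"]
2. n1.lim = true  [true]
3. n2.hot = 22  [terminal]
4. n1.pre = 13  [h.hot - 9]
5. n3.cnt = 17  [17]
6. n4.cnt = -9  [terminal]
7. n5.sig = 29  [f.cnt + D.cnt + 21]
8. n6.depth = -6  [terminal]
9. n7.depth = 20  [terminal]
10. n8.cnt = 20  [terminal]
11. n5.pre = 9  [f.cnt * -2 + 49]
12. n5.lab = 26  [26]
13. n9.lim = 23  [A.pre + 14]
14. n10.lim = true  [terminal]
15. n9.mk = false  [B.lim > 23]
16. n3.lab = "ku"  ["ku"]
17. n11.lim = 30  [len(D.lab) + 28]
18. n12.lim = 16  [16]
19. n13.hot = 12  [terminal]
20. n12.mk = true  [B.lim > 15]
21. n14.depth = 10  [terminal]
22. n15.cnt = 22  [c.depth * 2 + 2]
23. n16.depth = 30  [terminal]
24. n17.hot = 17  [terminal]
25. n18.cnt = 2  [terminal]
26. n15.lab = "pu"  ["pu"]
27. n11.mk = false  [B₁.mk == false]
28. n0.acc = 12  [C.pre * 2 - 14]
29. n0.cnt = "vku"  ["v" ++ D.lab]
30. n0.hot = false  [C.pre > 13]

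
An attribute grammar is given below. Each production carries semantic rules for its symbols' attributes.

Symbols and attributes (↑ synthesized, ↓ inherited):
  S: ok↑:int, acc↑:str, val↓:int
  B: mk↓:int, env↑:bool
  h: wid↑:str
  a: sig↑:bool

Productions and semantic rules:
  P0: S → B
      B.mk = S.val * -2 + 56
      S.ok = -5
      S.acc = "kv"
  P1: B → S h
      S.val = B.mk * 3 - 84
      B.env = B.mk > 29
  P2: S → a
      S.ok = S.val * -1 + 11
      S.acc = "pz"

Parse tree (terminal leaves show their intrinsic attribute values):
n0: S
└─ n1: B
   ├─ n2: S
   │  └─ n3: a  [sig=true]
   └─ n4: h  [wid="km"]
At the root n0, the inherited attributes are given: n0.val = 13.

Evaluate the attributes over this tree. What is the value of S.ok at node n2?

5

1. n0.val = 13  [given at root]
2. n1.mk = 30  [S.val * -2 + 56]
3. n2.val = 6  [B.mk * 3 - 84]
4. n3.sig = true  [terminal]
5. n2.ok = 5  [S.val * -1 + 11]
6. n2.acc = "pz"  ["pz"]
7. n4.wid = "km"  [terminal]
8. n1.env = true  [B.mk > 29]
9. n0.ok = -5  [-5]
10. n0.acc = "kv"  ["kv"]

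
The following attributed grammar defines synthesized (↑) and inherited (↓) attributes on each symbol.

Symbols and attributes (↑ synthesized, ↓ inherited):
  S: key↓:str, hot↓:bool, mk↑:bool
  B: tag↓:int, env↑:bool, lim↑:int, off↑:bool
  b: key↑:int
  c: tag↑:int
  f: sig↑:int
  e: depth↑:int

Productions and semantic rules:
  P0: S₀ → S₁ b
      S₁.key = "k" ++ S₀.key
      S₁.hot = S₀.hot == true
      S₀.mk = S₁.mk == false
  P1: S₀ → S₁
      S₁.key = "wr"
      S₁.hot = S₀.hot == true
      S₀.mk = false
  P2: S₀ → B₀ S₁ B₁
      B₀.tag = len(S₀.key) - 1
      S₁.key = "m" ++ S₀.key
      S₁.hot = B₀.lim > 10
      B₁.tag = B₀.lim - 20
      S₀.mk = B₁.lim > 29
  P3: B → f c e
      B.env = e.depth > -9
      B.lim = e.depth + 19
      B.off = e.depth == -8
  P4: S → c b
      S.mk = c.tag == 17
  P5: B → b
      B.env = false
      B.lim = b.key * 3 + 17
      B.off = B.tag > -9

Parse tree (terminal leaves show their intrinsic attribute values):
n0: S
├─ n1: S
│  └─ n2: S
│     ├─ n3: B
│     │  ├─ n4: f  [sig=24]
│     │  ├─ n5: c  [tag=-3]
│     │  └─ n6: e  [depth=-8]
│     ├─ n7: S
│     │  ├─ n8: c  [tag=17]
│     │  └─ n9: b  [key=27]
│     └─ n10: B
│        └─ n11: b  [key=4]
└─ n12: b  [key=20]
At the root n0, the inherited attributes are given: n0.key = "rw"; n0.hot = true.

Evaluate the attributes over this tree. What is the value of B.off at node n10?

1. n0.key = "rw"  [given at root]
2. n0.hot = true  [given at root]
3. n1.key = "krw"  ["k" ++ S₀.key]
4. n1.hot = true  [S₀.hot == true]
5. n2.key = "wr"  ["wr"]
6. n2.hot = true  [S₀.hot == true]
7. n3.tag = 1  [len(S₀.key) - 1]
8. n4.sig = 24  [terminal]
9. n5.tag = -3  [terminal]
10. n6.depth = -8  [terminal]
11. n3.env = true  [e.depth > -9]
12. n3.lim = 11  [e.depth + 19]
13. n3.off = true  [e.depth == -8]
14. n7.key = "mwr"  ["m" ++ S₀.key]
15. n7.hot = true  [B₀.lim > 10]
16. n8.tag = 17  [terminal]
17. n9.key = 27  [terminal]
18. n7.mk = true  [c.tag == 17]
19. n10.tag = -9  [B₀.lim - 20]
20. n11.key = 4  [terminal]
21. n10.env = false  [false]
22. n10.lim = 29  [b.key * 3 + 17]
23. n10.off = false  [B.tag > -9]
24. n2.mk = false  [B₁.lim > 29]
25. n1.mk = false  [false]
26. n12.key = 20  [terminal]
27. n0.mk = true  [S₁.mk == false]

false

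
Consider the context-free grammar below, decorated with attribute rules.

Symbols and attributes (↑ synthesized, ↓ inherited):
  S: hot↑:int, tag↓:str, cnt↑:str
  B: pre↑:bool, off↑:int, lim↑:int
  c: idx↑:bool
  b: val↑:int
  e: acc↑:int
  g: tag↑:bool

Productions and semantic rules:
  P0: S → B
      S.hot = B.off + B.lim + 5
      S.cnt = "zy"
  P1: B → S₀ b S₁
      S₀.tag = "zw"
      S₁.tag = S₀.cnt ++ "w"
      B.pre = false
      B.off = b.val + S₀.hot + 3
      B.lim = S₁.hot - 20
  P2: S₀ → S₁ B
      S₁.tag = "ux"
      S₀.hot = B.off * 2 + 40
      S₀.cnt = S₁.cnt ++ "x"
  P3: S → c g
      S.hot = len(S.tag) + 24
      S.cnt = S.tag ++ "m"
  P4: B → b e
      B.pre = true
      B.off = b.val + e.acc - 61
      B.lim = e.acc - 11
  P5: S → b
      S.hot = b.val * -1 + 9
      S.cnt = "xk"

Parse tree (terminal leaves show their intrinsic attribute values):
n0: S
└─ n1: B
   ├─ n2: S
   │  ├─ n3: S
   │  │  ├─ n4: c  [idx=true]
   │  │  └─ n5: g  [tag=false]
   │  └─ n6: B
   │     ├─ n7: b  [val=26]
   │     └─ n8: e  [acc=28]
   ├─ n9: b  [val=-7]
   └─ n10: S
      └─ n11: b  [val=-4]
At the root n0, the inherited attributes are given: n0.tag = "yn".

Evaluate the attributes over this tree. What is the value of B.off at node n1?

1. n0.tag = "yn"  [given at root]
2. n2.tag = "zw"  ["zw"]
3. n3.tag = "ux"  ["ux"]
4. n4.idx = true  [terminal]
5. n5.tag = false  [terminal]
6. n3.hot = 26  [len(S.tag) + 24]
7. n3.cnt = "uxm"  [S.tag ++ "m"]
8. n7.val = 26  [terminal]
9. n8.acc = 28  [terminal]
10. n6.pre = true  [true]
11. n6.off = -7  [b.val + e.acc - 61]
12. n6.lim = 17  [e.acc - 11]
13. n2.hot = 26  [B.off * 2 + 40]
14. n2.cnt = "uxmx"  [S₁.cnt ++ "x"]
15. n9.val = -7  [terminal]
16. n10.tag = "uxmxw"  [S₀.cnt ++ "w"]
17. n11.val = -4  [terminal]
18. n10.hot = 13  [b.val * -1 + 9]
19. n10.cnt = "xk"  ["xk"]
20. n1.pre = false  [false]
21. n1.off = 22  [b.val + S₀.hot + 3]
22. n1.lim = -7  [S₁.hot - 20]
23. n0.hot = 20  [B.off + B.lim + 5]
24. n0.cnt = "zy"  ["zy"]

22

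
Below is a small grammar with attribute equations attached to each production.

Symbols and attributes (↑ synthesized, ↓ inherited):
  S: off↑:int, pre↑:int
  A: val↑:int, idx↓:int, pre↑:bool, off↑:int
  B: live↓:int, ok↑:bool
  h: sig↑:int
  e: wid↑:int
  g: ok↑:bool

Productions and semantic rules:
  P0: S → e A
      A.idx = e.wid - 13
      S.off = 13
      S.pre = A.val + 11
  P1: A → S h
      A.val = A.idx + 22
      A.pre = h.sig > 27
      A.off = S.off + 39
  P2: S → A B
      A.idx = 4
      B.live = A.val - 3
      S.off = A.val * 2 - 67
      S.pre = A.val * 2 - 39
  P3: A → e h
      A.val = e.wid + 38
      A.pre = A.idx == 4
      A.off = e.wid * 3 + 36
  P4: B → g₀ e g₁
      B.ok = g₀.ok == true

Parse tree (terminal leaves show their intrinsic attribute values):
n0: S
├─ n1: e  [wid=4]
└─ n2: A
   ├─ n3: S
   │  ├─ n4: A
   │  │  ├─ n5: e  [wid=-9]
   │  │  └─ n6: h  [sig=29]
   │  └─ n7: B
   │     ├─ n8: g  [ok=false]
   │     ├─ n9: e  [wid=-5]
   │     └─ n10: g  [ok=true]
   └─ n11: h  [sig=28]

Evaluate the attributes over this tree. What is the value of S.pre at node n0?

24

1. n1.wid = 4  [terminal]
2. n2.idx = -9  [e.wid - 13]
3. n4.idx = 4  [4]
4. n5.wid = -9  [terminal]
5. n6.sig = 29  [terminal]
6. n4.val = 29  [e.wid + 38]
7. n4.pre = true  [A.idx == 4]
8. n4.off = 9  [e.wid * 3 + 36]
9. n7.live = 26  [A.val - 3]
10. n8.ok = false  [terminal]
11. n9.wid = -5  [terminal]
12. n10.ok = true  [terminal]
13. n7.ok = false  [g₀.ok == true]
14. n3.off = -9  [A.val * 2 - 67]
15. n3.pre = 19  [A.val * 2 - 39]
16. n11.sig = 28  [terminal]
17. n2.val = 13  [A.idx + 22]
18. n2.pre = true  [h.sig > 27]
19. n2.off = 30  [S.off + 39]
20. n0.off = 13  [13]
21. n0.pre = 24  [A.val + 11]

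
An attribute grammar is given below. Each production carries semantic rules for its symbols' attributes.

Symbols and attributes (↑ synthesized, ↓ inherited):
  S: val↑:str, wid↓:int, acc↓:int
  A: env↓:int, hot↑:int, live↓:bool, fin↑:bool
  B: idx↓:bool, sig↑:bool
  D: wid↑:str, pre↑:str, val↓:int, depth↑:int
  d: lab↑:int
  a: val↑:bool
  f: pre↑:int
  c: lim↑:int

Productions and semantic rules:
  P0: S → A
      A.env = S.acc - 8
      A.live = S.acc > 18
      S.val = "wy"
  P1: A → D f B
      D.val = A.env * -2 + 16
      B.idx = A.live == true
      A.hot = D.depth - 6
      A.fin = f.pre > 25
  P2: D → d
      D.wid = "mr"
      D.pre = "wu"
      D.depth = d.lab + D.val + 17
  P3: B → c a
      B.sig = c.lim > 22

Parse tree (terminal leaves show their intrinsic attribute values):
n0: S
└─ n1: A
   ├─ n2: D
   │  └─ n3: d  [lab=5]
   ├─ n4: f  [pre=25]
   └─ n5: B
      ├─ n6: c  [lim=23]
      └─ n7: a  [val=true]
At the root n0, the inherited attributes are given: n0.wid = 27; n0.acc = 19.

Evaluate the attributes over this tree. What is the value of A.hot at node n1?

1. n0.wid = 27  [given at root]
2. n0.acc = 19  [given at root]
3. n1.env = 11  [S.acc - 8]
4. n1.live = true  [S.acc > 18]
5. n2.val = -6  [A.env * -2 + 16]
6. n3.lab = 5  [terminal]
7. n2.wid = "mr"  ["mr"]
8. n2.pre = "wu"  ["wu"]
9. n2.depth = 16  [d.lab + D.val + 17]
10. n4.pre = 25  [terminal]
11. n5.idx = true  [A.live == true]
12. n6.lim = 23  [terminal]
13. n7.val = true  [terminal]
14. n5.sig = true  [c.lim > 22]
15. n1.hot = 10  [D.depth - 6]
16. n1.fin = false  [f.pre > 25]
17. n0.val = "wy"  ["wy"]

10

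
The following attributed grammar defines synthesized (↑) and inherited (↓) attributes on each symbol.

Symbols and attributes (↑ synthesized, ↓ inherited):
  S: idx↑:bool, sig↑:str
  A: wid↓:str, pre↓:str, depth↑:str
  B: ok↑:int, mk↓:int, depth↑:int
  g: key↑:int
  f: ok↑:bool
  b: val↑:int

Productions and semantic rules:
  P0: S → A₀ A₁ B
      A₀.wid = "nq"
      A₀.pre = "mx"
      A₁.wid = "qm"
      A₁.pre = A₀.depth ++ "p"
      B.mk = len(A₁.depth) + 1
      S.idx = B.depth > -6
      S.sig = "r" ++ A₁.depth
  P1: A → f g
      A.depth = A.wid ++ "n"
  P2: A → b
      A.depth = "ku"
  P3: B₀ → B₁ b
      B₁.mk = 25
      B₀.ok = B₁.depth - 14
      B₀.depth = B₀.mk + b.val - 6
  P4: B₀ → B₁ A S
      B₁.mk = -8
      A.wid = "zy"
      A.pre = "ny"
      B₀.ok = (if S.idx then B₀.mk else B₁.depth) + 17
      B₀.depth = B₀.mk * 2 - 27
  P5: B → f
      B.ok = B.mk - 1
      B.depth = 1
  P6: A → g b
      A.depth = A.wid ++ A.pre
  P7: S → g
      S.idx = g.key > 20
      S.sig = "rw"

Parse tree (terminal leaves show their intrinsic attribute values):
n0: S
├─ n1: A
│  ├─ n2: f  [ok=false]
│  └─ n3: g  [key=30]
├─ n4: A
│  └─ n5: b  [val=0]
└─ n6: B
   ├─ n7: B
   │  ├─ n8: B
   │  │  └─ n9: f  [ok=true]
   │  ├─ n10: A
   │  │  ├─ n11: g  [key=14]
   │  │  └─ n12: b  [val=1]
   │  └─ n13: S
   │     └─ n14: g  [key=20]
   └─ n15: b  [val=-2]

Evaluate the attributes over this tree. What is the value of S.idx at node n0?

1. n1.wid = "nq"  ["nq"]
2. n1.pre = "mx"  ["mx"]
3. n2.ok = false  [terminal]
4. n3.key = 30  [terminal]
5. n1.depth = "nqn"  [A.wid ++ "n"]
6. n4.wid = "qm"  ["qm"]
7. n4.pre = "nqnp"  [A₀.depth ++ "p"]
8. n5.val = 0  [terminal]
9. n4.depth = "ku"  ["ku"]
10. n6.mk = 3  [len(A₁.depth) + 1]
11. n7.mk = 25  [25]
12. n8.mk = -8  [-8]
13. n9.ok = true  [terminal]
14. n8.ok = -9  [B.mk - 1]
15. n8.depth = 1  [1]
16. n10.wid = "zy"  ["zy"]
17. n10.pre = "ny"  ["ny"]
18. n11.key = 14  [terminal]
19. n12.val = 1  [terminal]
20. n10.depth = "zyny"  [A.wid ++ A.pre]
21. n14.key = 20  [terminal]
22. n13.idx = false  [g.key > 20]
23. n13.sig = "rw"  ["rw"]
24. n7.ok = 18  [(if S.idx then B₀.mk else B₁.depth) + 17]
25. n7.depth = 23  [B₀.mk * 2 - 27]
26. n15.val = -2  [terminal]
27. n6.ok = 9  [B₁.depth - 14]
28. n6.depth = -5  [B₀.mk + b.val - 6]
29. n0.idx = true  [B.depth > -6]
30. n0.sig = "rku"  ["r" ++ A₁.depth]

true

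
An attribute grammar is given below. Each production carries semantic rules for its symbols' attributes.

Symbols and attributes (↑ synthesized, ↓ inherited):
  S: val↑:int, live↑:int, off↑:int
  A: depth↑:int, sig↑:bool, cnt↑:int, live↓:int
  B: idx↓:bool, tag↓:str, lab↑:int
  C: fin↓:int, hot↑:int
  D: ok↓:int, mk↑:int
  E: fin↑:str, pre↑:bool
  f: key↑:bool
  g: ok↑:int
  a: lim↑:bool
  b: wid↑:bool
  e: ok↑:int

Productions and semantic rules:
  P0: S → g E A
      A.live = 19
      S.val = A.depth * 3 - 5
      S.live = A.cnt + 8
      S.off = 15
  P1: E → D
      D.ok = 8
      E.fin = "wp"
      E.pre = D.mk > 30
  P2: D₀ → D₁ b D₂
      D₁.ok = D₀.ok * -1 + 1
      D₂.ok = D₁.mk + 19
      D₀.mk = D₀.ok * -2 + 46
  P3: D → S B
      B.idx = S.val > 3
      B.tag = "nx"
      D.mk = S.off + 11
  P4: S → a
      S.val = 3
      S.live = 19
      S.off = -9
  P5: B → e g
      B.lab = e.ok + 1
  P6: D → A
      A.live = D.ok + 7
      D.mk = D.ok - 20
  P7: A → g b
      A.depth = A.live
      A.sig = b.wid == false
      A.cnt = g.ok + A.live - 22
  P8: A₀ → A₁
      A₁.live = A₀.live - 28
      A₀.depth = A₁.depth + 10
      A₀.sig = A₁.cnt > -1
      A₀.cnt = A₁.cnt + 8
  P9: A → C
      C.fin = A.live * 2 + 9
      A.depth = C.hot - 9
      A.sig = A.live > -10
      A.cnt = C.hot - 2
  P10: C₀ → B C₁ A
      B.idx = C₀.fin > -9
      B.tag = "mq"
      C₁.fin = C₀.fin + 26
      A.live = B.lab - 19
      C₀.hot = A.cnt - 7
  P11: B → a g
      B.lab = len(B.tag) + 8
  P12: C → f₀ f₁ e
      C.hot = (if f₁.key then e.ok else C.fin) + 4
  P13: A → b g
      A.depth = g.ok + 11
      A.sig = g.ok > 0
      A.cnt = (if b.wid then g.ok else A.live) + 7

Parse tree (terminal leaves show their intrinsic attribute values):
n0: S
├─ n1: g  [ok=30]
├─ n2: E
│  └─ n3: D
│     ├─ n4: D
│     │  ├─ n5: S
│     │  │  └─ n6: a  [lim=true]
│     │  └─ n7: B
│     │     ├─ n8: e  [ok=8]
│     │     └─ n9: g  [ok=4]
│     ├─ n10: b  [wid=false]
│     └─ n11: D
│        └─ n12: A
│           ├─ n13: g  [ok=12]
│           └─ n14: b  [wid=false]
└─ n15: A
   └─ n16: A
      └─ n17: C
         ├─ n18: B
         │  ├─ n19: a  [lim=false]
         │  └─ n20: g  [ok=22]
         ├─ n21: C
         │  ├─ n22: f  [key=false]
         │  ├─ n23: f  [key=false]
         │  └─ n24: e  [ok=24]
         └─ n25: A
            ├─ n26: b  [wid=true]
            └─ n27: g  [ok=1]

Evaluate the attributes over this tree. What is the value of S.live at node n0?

15

1. n1.ok = 30  [terminal]
2. n3.ok = 8  [8]
3. n4.ok = -7  [D₀.ok * -1 + 1]
4. n6.lim = true  [terminal]
5. n5.val = 3  [3]
6. n5.live = 19  [19]
7. n5.off = -9  [-9]
8. n7.idx = false  [S.val > 3]
9. n7.tag = "nx"  ["nx"]
10. n8.ok = 8  [terminal]
11. n9.ok = 4  [terminal]
12. n7.lab = 9  [e.ok + 1]
13. n4.mk = 2  [S.off + 11]
14. n10.wid = false  [terminal]
15. n11.ok = 21  [D₁.mk + 19]
16. n12.live = 28  [D.ok + 7]
17. n13.ok = 12  [terminal]
18. n14.wid = false  [terminal]
19. n12.depth = 28  [A.live]
20. n12.sig = true  [b.wid == false]
21. n12.cnt = 18  [g.ok + A.live - 22]
22. n11.mk = 1  [D.ok - 20]
23. n3.mk = 30  [D₀.ok * -2 + 46]
24. n2.fin = "wp"  ["wp"]
25. n2.pre = false  [D.mk > 30]
26. n15.live = 19  [19]
27. n16.live = -9  [A₀.live - 28]
28. n17.fin = -9  [A.live * 2 + 9]
29. n18.idx = false  [C₀.fin > -9]
30. n18.tag = "mq"  ["mq"]
31. n19.lim = false  [terminal]
32. n20.ok = 22  [terminal]
33. n18.lab = 10  [len(B.tag) + 8]
34. n21.fin = 17  [C₀.fin + 26]
35. n22.key = false  [terminal]
36. n23.key = false  [terminal]
37. n24.ok = 24  [terminal]
38. n21.hot = 21  [(if f₁.key then e.ok else C.fin) + 4]
39. n25.live = -9  [B.lab - 19]
40. n26.wid = true  [terminal]
41. n27.ok = 1  [terminal]
42. n25.depth = 12  [g.ok + 11]
43. n25.sig = true  [g.ok > 0]
44. n25.cnt = 8  [(if b.wid then g.ok else A.live) + 7]
45. n17.hot = 1  [A.cnt - 7]
46. n16.depth = -8  [C.hot - 9]
47. n16.sig = true  [A.live > -10]
48. n16.cnt = -1  [C.hot - 2]
49. n15.depth = 2  [A₁.depth + 10]
50. n15.sig = false  [A₁.cnt > -1]
51. n15.cnt = 7  [A₁.cnt + 8]
52. n0.val = 1  [A.depth * 3 - 5]
53. n0.live = 15  [A.cnt + 8]
54. n0.off = 15  [15]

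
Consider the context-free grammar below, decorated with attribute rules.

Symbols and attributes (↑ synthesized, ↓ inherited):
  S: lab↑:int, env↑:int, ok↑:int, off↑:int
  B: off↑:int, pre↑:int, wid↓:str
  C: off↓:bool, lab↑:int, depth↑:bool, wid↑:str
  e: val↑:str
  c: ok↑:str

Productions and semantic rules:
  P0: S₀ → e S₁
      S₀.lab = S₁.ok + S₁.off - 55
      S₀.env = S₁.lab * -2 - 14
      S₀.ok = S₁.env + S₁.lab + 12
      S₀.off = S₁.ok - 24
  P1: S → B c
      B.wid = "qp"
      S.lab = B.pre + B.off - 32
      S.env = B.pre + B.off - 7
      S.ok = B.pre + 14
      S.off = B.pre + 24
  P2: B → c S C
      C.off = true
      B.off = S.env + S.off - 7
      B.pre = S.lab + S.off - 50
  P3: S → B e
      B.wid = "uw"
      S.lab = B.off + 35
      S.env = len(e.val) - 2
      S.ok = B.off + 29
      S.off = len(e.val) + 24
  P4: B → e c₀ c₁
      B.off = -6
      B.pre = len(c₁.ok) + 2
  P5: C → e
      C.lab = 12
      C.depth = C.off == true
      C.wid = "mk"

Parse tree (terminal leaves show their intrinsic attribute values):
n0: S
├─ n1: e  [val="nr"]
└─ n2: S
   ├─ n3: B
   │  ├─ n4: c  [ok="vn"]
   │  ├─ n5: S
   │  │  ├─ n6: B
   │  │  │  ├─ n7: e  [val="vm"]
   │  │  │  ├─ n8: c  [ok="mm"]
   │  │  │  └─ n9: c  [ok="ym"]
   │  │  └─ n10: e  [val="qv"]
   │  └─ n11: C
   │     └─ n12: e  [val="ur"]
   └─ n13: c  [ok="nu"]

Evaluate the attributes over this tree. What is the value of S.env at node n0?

2

1. n1.val = "nr"  [terminal]
2. n3.wid = "qp"  ["qp"]
3. n4.ok = "vn"  [terminal]
4. n6.wid = "uw"  ["uw"]
5. n7.val = "vm"  [terminal]
6. n8.ok = "mm"  [terminal]
7. n9.ok = "ym"  [terminal]
8. n6.off = -6  [-6]
9. n6.pre = 4  [len(c₁.ok) + 2]
10. n10.val = "qv"  [terminal]
11. n5.lab = 29  [B.off + 35]
12. n5.env = 0  [len(e.val) - 2]
13. n5.ok = 23  [B.off + 29]
14. n5.off = 26  [len(e.val) + 24]
15. n11.off = true  [true]
16. n12.val = "ur"  [terminal]
17. n11.lab = 12  [12]
18. n11.depth = true  [C.off == true]
19. n11.wid = "mk"  ["mk"]
20. n3.off = 19  [S.env + S.off - 7]
21. n3.pre = 5  [S.lab + S.off - 50]
22. n13.ok = "nu"  [terminal]
23. n2.lab = -8  [B.pre + B.off - 32]
24. n2.env = 17  [B.pre + B.off - 7]
25. n2.ok = 19  [B.pre + 14]
26. n2.off = 29  [B.pre + 24]
27. n0.lab = -7  [S₁.ok + S₁.off - 55]
28. n0.env = 2  [S₁.lab * -2 - 14]
29. n0.ok = 21  [S₁.env + S₁.lab + 12]
30. n0.off = -5  [S₁.ok - 24]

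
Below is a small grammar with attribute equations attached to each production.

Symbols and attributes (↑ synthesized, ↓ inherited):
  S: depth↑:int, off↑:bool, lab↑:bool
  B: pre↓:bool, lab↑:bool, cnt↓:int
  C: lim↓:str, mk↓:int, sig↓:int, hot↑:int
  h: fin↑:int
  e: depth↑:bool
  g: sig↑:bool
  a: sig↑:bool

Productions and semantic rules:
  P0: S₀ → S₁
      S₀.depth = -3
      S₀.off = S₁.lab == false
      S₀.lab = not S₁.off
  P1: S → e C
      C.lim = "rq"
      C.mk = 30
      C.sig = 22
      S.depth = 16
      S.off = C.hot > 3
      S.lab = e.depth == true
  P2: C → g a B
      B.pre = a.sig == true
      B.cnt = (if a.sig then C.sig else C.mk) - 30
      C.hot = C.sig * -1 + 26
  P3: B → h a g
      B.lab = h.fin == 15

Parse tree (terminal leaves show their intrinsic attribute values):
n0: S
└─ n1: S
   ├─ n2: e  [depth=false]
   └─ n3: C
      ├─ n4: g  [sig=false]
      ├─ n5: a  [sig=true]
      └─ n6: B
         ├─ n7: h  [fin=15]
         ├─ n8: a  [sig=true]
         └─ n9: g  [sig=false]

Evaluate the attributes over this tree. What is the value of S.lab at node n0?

false

1. n2.depth = false  [terminal]
2. n3.lim = "rq"  ["rq"]
3. n3.mk = 30  [30]
4. n3.sig = 22  [22]
5. n4.sig = false  [terminal]
6. n5.sig = true  [terminal]
7. n6.pre = true  [a.sig == true]
8. n6.cnt = -8  [(if a.sig then C.sig else C.mk) - 30]
9. n7.fin = 15  [terminal]
10. n8.sig = true  [terminal]
11. n9.sig = false  [terminal]
12. n6.lab = true  [h.fin == 15]
13. n3.hot = 4  [C.sig * -1 + 26]
14. n1.depth = 16  [16]
15. n1.off = true  [C.hot > 3]
16. n1.lab = false  [e.depth == true]
17. n0.depth = -3  [-3]
18. n0.off = true  [S₁.lab == false]
19. n0.lab = false  [not S₁.off]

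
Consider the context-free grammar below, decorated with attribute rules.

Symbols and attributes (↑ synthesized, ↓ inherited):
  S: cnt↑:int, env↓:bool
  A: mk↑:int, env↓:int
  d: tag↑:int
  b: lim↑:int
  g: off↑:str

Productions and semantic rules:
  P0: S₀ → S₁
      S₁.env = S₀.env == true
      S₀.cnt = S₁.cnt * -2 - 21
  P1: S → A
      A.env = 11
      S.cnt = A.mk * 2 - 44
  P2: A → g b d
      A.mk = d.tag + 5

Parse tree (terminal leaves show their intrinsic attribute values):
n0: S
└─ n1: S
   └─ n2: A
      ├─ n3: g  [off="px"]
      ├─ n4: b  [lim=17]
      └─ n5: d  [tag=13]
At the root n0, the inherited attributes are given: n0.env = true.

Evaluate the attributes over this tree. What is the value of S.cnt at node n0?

-5

1. n0.env = true  [given at root]
2. n1.env = true  [S₀.env == true]
3. n2.env = 11  [11]
4. n3.off = "px"  [terminal]
5. n4.lim = 17  [terminal]
6. n5.tag = 13  [terminal]
7. n2.mk = 18  [d.tag + 5]
8. n1.cnt = -8  [A.mk * 2 - 44]
9. n0.cnt = -5  [S₁.cnt * -2 - 21]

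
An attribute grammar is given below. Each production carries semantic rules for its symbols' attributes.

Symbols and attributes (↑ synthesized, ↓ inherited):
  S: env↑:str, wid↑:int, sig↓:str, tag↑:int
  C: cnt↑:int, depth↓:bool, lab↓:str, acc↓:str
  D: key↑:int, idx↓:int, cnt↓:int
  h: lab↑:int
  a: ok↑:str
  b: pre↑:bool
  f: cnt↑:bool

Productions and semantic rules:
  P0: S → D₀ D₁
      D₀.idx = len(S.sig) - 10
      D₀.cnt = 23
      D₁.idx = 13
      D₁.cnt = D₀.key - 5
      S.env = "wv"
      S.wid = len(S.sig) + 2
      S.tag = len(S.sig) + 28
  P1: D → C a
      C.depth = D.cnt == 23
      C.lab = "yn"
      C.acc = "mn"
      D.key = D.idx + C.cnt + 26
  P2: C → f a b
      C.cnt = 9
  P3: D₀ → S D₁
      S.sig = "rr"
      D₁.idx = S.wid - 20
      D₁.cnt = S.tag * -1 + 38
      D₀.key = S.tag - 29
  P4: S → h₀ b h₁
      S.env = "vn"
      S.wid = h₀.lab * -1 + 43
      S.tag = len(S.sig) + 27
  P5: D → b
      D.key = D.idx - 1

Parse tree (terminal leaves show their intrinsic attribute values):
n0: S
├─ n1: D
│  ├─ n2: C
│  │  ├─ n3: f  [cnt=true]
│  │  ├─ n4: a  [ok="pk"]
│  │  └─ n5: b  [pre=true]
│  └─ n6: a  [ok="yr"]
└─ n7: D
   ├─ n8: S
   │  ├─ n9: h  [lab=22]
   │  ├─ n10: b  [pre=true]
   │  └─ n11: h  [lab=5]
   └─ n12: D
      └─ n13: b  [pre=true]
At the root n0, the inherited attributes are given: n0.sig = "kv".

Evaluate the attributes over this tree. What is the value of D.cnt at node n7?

1. n0.sig = "kv"  [given at root]
2. n1.idx = -8  [len(S.sig) - 10]
3. n1.cnt = 23  [23]
4. n2.depth = true  [D.cnt == 23]
5. n2.lab = "yn"  ["yn"]
6. n2.acc = "mn"  ["mn"]
7. n3.cnt = true  [terminal]
8. n4.ok = "pk"  [terminal]
9. n5.pre = true  [terminal]
10. n2.cnt = 9  [9]
11. n6.ok = "yr"  [terminal]
12. n1.key = 27  [D.idx + C.cnt + 26]
13. n7.idx = 13  [13]
14. n7.cnt = 22  [D₀.key - 5]
15. n8.sig = "rr"  ["rr"]
16. n9.lab = 22  [terminal]
17. n10.pre = true  [terminal]
18. n11.lab = 5  [terminal]
19. n8.env = "vn"  ["vn"]
20. n8.wid = 21  [h₀.lab * -1 + 43]
21. n8.tag = 29  [len(S.sig) + 27]
22. n12.idx = 1  [S.wid - 20]
23. n12.cnt = 9  [S.tag * -1 + 38]
24. n13.pre = true  [terminal]
25. n12.key = 0  [D.idx - 1]
26. n7.key = 0  [S.tag - 29]
27. n0.env = "wv"  ["wv"]
28. n0.wid = 4  [len(S.sig) + 2]
29. n0.tag = 30  [len(S.sig) + 28]

22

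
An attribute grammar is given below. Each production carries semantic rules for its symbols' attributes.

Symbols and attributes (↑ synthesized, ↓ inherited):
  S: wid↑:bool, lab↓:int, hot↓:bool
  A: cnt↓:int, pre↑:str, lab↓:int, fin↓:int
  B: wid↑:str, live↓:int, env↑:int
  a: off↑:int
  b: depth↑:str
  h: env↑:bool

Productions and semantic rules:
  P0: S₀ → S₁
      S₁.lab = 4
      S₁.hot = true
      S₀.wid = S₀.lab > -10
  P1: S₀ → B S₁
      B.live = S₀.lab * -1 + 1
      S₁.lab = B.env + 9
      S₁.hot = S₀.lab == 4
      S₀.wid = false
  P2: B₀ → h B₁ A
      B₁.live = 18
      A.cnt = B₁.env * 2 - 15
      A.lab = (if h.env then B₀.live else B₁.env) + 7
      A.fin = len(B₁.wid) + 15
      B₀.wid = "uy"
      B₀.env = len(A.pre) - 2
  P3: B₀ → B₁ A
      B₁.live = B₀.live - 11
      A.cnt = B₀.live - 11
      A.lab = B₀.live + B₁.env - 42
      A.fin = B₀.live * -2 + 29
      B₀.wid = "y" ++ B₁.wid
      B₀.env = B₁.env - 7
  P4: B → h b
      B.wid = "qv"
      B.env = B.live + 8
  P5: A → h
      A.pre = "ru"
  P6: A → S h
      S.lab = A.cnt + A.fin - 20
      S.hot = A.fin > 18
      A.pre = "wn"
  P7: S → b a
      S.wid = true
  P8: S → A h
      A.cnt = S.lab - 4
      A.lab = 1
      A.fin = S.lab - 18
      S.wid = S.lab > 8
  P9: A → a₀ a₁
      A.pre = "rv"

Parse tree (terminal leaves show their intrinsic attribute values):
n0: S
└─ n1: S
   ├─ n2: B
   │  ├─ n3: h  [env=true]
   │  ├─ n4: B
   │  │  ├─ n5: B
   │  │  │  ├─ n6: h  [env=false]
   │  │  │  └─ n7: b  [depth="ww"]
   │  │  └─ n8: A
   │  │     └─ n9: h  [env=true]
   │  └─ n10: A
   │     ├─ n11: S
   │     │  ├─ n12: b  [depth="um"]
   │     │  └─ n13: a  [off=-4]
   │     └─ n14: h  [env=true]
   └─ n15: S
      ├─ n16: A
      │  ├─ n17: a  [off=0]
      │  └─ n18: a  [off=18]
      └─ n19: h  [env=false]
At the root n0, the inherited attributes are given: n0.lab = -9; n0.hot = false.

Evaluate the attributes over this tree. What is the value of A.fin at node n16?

1. n0.lab = -9  [given at root]
2. n0.hot = false  [given at root]
3. n1.lab = 4  [4]
4. n1.hot = true  [true]
5. n2.live = -3  [S₀.lab * -1 + 1]
6. n3.env = true  [terminal]
7. n4.live = 18  [18]
8. n5.live = 7  [B₀.live - 11]
9. n6.env = false  [terminal]
10. n7.depth = "ww"  [terminal]
11. n5.wid = "qv"  ["qv"]
12. n5.env = 15  [B.live + 8]
13. n8.cnt = 7  [B₀.live - 11]
14. n8.lab = -9  [B₀.live + B₁.env - 42]
15. n8.fin = -7  [B₀.live * -2 + 29]
16. n9.env = true  [terminal]
17. n8.pre = "ru"  ["ru"]
18. n4.wid = "yqv"  ["y" ++ B₁.wid]
19. n4.env = 8  [B₁.env - 7]
20. n10.cnt = 1  [B₁.env * 2 - 15]
21. n10.lab = 4  [(if h.env then B₀.live else B₁.env) + 7]
22. n10.fin = 18  [len(B₁.wid) + 15]
23. n11.lab = -1  [A.cnt + A.fin - 20]
24. n11.hot = false  [A.fin > 18]
25. n12.depth = "um"  [terminal]
26. n13.off = -4  [terminal]
27. n11.wid = true  [true]
28. n14.env = true  [terminal]
29. n10.pre = "wn"  ["wn"]
30. n2.wid = "uy"  ["uy"]
31. n2.env = 0  [len(A.pre) - 2]
32. n15.lab = 9  [B.env + 9]
33. n15.hot = true  [S₀.lab == 4]
34. n16.cnt = 5  [S.lab - 4]
35. n16.lab = 1  [1]
36. n16.fin = -9  [S.lab - 18]
37. n17.off = 0  [terminal]
38. n18.off = 18  [terminal]
39. n16.pre = "rv"  ["rv"]
40. n19.env = false  [terminal]
41. n15.wid = true  [S.lab > 8]
42. n1.wid = false  [false]
43. n0.wid = true  [S₀.lab > -10]

-9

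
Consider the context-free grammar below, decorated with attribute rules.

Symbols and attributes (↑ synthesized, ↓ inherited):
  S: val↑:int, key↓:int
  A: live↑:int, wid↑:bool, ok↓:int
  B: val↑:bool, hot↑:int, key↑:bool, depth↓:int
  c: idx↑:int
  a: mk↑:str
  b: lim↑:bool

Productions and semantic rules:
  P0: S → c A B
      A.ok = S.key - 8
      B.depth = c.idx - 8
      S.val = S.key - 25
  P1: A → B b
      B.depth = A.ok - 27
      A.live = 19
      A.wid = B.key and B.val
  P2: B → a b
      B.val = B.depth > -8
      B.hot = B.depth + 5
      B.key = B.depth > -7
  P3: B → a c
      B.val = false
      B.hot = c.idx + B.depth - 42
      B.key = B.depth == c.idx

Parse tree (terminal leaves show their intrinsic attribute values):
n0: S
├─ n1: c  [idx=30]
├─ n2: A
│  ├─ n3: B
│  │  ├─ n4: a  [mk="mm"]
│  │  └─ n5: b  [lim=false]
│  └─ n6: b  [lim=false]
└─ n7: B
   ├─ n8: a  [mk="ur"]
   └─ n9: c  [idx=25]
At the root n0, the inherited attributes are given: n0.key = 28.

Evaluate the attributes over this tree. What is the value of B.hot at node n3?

1. n0.key = 28  [given at root]
2. n1.idx = 30  [terminal]
3. n2.ok = 20  [S.key - 8]
4. n3.depth = -7  [A.ok - 27]
5. n4.mk = "mm"  [terminal]
6. n5.lim = false  [terminal]
7. n3.val = true  [B.depth > -8]
8. n3.hot = -2  [B.depth + 5]
9. n3.key = false  [B.depth > -7]
10. n6.lim = false  [terminal]
11. n2.live = 19  [19]
12. n2.wid = false  [B.key and B.val]
13. n7.depth = 22  [c.idx - 8]
14. n8.mk = "ur"  [terminal]
15. n9.idx = 25  [terminal]
16. n7.val = false  [false]
17. n7.hot = 5  [c.idx + B.depth - 42]
18. n7.key = false  [B.depth == c.idx]
19. n0.val = 3  [S.key - 25]

-2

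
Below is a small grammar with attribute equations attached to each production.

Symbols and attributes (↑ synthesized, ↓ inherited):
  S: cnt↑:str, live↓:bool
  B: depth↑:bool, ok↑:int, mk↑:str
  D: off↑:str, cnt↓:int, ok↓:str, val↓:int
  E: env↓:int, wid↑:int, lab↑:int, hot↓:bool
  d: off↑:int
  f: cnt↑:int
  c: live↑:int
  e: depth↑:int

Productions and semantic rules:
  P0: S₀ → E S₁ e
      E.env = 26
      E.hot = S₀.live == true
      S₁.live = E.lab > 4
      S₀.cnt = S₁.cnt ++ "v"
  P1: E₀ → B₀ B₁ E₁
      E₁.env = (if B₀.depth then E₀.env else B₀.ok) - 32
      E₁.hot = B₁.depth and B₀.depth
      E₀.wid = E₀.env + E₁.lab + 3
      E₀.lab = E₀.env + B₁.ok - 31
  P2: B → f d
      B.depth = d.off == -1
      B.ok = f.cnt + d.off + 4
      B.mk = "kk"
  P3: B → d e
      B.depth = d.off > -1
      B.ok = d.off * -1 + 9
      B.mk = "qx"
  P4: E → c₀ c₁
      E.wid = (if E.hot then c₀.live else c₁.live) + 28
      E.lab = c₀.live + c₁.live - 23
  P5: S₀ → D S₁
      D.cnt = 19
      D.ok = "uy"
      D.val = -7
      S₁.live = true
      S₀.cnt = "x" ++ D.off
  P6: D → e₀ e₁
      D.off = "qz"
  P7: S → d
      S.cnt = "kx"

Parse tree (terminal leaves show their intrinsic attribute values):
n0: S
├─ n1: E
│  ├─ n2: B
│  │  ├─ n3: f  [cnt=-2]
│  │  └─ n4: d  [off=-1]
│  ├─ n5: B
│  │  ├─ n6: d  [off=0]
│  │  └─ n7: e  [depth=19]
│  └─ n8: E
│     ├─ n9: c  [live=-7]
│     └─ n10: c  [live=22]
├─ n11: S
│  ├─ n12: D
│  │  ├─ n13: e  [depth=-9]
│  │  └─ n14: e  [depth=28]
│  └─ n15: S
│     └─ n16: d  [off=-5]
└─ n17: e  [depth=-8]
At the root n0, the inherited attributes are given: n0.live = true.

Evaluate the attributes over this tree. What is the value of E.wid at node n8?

21

1. n0.live = true  [given at root]
2. n1.env = 26  [26]
3. n1.hot = true  [S₀.live == true]
4. n3.cnt = -2  [terminal]
5. n4.off = -1  [terminal]
6. n2.depth = true  [d.off == -1]
7. n2.ok = 1  [f.cnt + d.off + 4]
8. n2.mk = "kk"  ["kk"]
9. n6.off = 0  [terminal]
10. n7.depth = 19  [terminal]
11. n5.depth = true  [d.off > -1]
12. n5.ok = 9  [d.off * -1 + 9]
13. n5.mk = "qx"  ["qx"]
14. n8.env = -6  [(if B₀.depth then E₀.env else B₀.ok) - 32]
15. n8.hot = true  [B₁.depth and B₀.depth]
16. n9.live = -7  [terminal]
17. n10.live = 22  [terminal]
18. n8.wid = 21  [(if E.hot then c₀.live else c₁.live) + 28]
19. n8.lab = -8  [c₀.live + c₁.live - 23]
20. n1.wid = 21  [E₀.env + E₁.lab + 3]
21. n1.lab = 4  [E₀.env + B₁.ok - 31]
22. n11.live = false  [E.lab > 4]
23. n12.cnt = 19  [19]
24. n12.ok = "uy"  ["uy"]
25. n12.val = -7  [-7]
26. n13.depth = -9  [terminal]
27. n14.depth = 28  [terminal]
28. n12.off = "qz"  ["qz"]
29. n15.live = true  [true]
30. n16.off = -5  [terminal]
31. n15.cnt = "kx"  ["kx"]
32. n11.cnt = "xqz"  ["x" ++ D.off]
33. n17.depth = -8  [terminal]
34. n0.cnt = "xqzv"  [S₁.cnt ++ "v"]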